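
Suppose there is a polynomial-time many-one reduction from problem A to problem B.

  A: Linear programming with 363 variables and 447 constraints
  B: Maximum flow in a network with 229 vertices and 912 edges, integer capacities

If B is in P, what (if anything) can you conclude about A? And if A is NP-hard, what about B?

A poly-time reduction A <=_p B means any A-instance can be transformed to a B-instance in poly time.
If B is in P: compose the reduction with B's poly-time algorithm to solve A in poly time, so A is in P.
If A is NP-hard: every NP problem reduces to A, which reduces to B; composing reductions, every NP problem reduces to B, so B is NP-hard.
(Here in fact A is P and B is P.)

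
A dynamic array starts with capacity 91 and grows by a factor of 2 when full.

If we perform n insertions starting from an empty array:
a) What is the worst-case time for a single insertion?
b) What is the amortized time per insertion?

(a) Worst-case single insertion: O(n) -- when the array is full at capacity c, the resize copies all c elements, and c can be Theta(n).
(b) Resizes happen at sizes 91, 182, 364, ... Total copy cost for n insertions: 91 + 182 + ... = O(n) (geometric series with ratio 1/2). Amortized cost per insertion: O(n)/n = O(1).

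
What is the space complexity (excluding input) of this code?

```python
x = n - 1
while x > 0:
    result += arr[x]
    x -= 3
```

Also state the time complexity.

Space complexity: O(1).
Only a constant amount of auxiliary storage is used; nothing grows with n.
Time complexity: O(n).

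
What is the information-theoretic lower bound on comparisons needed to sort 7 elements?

There are 7! = 5040 possible orderings. Each comparison gives 1 bit. We need at least ceil(log_2(5040)) = 13 comparisons.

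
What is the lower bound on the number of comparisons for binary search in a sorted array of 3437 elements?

With 3437 possible positions, we need at least ceil(log_2(3437)) = 12 comparisons. Each comparison splits the remaining candidates by at most half.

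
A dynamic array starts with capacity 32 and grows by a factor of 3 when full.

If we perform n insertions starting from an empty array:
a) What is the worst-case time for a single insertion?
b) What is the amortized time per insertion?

(a) Worst-case single insertion: O(n) -- when the array is full at capacity c, the resize copies all c elements, and c can be Theta(n).
(b) Resizes happen at sizes 32, 96, 288, ... Total copy cost for n insertions: 32 + 96 + ... = O(n) (geometric series with ratio 1/3). Amortized cost per insertion: O(n)/n = O(1).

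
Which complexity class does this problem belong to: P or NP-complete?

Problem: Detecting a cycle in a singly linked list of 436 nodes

This problem is in P: Floyd's tortoise-and-hare runs in O(n) time, O(1) space.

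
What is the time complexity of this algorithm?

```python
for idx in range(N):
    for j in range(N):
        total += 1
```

Time complexity: O(n^2).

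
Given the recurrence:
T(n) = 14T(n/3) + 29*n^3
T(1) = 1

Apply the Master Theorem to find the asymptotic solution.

a=14, b=3, f(n)=29*n^3. log_3(14) = 2.402 < 3. Case 3: T(n) = O(n^3).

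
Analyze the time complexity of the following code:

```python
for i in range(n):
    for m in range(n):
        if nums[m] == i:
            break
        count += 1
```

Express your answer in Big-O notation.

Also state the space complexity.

Time complexity: O(n^2).
Space complexity: O(1).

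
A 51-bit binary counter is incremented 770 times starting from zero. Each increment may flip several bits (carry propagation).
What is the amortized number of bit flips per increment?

Bit i flips on every 2^i-th increment, so over 770 increments bit i flips floor(770/2^i) times. Summing over i: total flips < 2 * 770. Amortized: < 2 = O(1) per increment.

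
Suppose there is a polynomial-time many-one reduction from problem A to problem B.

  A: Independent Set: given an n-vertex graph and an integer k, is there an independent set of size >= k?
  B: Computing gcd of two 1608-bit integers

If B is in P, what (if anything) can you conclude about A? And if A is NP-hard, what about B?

A poly-time reduction A <=_p B means any A-instance can be transformed to a B-instance in poly time.
If B is in P: compose the reduction with B's poly-time algorithm to solve A in poly time, so A is in P.
If A is NP-hard: every NP problem reduces to A, which reduces to B; composing reductions, every NP problem reduces to B, so B is NP-hard.
(Here in fact A is NP-complete and B is in P, so no such reduction is known -- its existence would imply P = NP; the analysis concerns only what the assumed reduction would or would not let you conclude.)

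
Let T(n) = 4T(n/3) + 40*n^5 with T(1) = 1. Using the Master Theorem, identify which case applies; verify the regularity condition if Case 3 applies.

a=4, b=3, f(n)=40*n^5.
log_3(4) = 1.262 < 5.
f(n) = Omega(n^(1.262+epsilon)) for some epsilon > 0, so Case 3 is the candidate.
Regularity: a*f(n/b) = 4*40*(n/3)^5 = (4/243)*40*n^5 <= c*f(n) with c = 4/243 < 1. Satisfied.
Case 3: T(n) = Theta(n^5).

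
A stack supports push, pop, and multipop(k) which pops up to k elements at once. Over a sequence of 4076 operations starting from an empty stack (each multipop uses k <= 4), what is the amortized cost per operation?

Each element is pushed exactly once and popped at most once (whether by pop or as part of a multipop). So the total number of individual pops over the whole sequence is at most the number of pushes, which is at most 4076. Total work <= 2 * 4076, hence O(1) amortized per operation.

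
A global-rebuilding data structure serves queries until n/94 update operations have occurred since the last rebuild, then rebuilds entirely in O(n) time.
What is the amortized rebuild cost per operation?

The O(n) rebuild is triggered by n/94 operations, so each contributes O(n)/(n/94) = O(94) = O(1) to the rebuild cost.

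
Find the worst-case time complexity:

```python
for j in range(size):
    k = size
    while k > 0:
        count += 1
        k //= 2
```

Time complexity: O(n log n).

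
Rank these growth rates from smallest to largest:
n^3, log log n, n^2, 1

Ordered by growth rate: 1 < log log n < n^2 < n^3.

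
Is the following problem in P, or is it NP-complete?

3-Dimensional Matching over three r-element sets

This problem is NP-complete: one of Karp's 21 NP-complete problems.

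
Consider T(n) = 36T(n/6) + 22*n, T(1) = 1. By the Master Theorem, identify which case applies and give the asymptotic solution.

a=36, b=6, f(n)=22*n.
log_6(36) = 2 > 1.
Since f(n) = O(n^1) is polynomially smaller than n^2, Case 1 applies.
T(n) = Theta(n^2).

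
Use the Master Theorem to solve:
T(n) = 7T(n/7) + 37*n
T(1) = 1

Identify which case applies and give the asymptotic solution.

a=7, b=7, f(n)=37*n.
log_7(7) = 1, so n^(log_b(a)) = n.
f(n) = Theta(n), so Case 2 applies.
T(n) = Theta(n log n).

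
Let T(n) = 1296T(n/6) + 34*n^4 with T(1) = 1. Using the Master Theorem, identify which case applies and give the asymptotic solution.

a=1296, b=6, f(n)=34*n^4.
log_6(1296) = 4, so n^(log_b(a)) = n^4.
f(n) = Theta(n^4), so Case 2 applies.
T(n) = Theta(n^4 log n).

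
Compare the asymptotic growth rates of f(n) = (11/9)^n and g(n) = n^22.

f(n) = (11/9)^n grows faster: (11/9)^n is exponential with base 11/9 > 1, dominating every polynomial.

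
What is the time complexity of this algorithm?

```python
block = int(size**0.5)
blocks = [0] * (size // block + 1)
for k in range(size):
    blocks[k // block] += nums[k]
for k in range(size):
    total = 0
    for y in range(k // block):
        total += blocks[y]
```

Time complexity: O(n * sqrt(n)).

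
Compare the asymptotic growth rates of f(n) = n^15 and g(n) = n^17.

g(n) = n^17 grows faster: n^17/n^15 = n^2 -> infinity.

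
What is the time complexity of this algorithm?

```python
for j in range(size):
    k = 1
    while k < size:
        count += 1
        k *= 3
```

Time complexity: O(n log n).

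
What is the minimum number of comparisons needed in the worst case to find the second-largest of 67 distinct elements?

Lower bound: finding the max needs 67-1 comparisons. By the adversary weight-doubling argument, the max must personally win >= ceil(log_2(67)) = 7 comparisons; the 2nd-largest is among those 7 losers, needing 7-1 more comparisons. Total >= 67-1 + 7-1 = 72. A balanced knockout tournament achieves this.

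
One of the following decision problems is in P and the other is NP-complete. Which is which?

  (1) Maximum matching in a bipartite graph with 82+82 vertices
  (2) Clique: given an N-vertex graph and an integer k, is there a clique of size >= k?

(1) is P: Hopcroft-Karp runs in O(E sqrt(V)).
(2) is NP-complete: complement of Independent Set / Vertex Cover (with k part of the input).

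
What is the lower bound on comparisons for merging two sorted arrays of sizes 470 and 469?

Adversary argument: with sizes 470 and 469 (differing by at most 1), interleave the two arrays so that every consecutive pair in the output comes from different inputs. Then each of the 938 adjacent output pairs must be directly compared, or the algorithm cannot determine their relative order. So 938 comparisons are necessary; standard merge achieves this.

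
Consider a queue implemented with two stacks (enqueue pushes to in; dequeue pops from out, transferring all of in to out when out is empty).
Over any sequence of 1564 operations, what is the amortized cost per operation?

Each element is pushed to in once, popped once, pushed to out once, and popped once: 4 unit operations over its lifetime. Over 1564 operations the total work is O(1564). Amortized O(1) per enqueue/dequeue.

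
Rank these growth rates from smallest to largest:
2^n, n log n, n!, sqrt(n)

Ordered by growth rate: sqrt(n) < n log n < 2^n < n!.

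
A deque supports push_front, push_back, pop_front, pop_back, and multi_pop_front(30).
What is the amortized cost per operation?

Assign 2 credits to each push operation. A pop uses 1 saved credit. multi_pop_front(30) uses up to 30 saved credits from previous pushes. Credits never go negative. Amortized cost is O(1).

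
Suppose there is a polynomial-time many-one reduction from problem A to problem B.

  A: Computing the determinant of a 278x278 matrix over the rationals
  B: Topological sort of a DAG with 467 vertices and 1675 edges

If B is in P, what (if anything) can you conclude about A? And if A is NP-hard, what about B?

A poly-time reduction A <=_p B means any A-instance can be transformed to a B-instance in poly time.
If B is in P: compose the reduction with B's poly-time algorithm to solve A in poly time, so A is in P.
If A is NP-hard: every NP problem reduces to A, which reduces to B; composing reductions, every NP problem reduces to B, so B is NP-hard.
(Here in fact A is P and B is P.)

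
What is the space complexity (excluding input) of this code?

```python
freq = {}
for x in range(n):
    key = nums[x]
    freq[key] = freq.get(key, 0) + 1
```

Space complexity: O(n).
Auxiliary storage grows linearly with the input size n in the worst case.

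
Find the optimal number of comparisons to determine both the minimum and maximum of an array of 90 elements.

Naive approach: 178 comparisons (89 for max + 89 for min).
Optimal: Compare elements in pairs first (floor(n/2) = 45 comparisons), then find max among winners and min among losers (44 comparisons each).
Total: ceil(3n/2) - 2 = 133 comparisons. An adversary argument shows this is also a lower bound.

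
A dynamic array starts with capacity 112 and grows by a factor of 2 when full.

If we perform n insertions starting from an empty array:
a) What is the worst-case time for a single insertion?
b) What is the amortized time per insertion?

(a) Worst-case single insertion: O(n) -- when the array is full at capacity c, the resize copies all c elements, and c can be Theta(n).
(b) Resizes happen at sizes 112, 224, 448, ... Total copy cost for n insertions: 112 + 224 + ... = O(n) (geometric series with ratio 1/2). Amortized cost per insertion: O(n)/n = O(1).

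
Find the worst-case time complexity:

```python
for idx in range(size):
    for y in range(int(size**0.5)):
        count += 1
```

Time complexity: O(n * sqrt(n)).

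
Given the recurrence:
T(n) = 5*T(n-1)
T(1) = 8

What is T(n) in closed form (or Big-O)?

Each step multiplies by 5. T(n) = T(1)*5^(n-1) = 8*5^(n-1).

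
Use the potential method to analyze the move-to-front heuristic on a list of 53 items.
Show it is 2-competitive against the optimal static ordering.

Let Phi = number of inversions between the MTF list and the optimal static list (0 <= Phi <= C(53,2)). Accessing an element at MTF position k and optimal position j: the move-to-front destroys all k-1 inversions in front of it that are not in front in optimal (>= k-j of them) and creates at most j-1 new ones. Amortized cost <= k + (j-1) - (k-j) = 2j - 1 <= 2 * optimal cost.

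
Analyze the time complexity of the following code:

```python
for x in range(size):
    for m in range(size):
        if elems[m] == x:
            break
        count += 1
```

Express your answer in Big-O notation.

Time complexity: O(n^2).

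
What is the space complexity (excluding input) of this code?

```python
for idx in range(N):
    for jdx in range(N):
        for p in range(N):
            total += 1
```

Space complexity: O(1).
Only a constant amount of auxiliary storage is used; nothing grows with n.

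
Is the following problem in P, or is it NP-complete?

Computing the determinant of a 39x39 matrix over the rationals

This problem is in P: Gaussian elimination runs in O(n^3).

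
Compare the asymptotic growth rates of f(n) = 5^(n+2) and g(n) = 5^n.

f(n) = 5^(n+2) and g(n) = 5^n are Theta of each other: 5^(n+2) = 5^2 * 5^n = Theta(5^n).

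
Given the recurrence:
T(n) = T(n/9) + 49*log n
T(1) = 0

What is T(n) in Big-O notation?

Each of the log_9(n) levels adds O(log n). T(n) = O(log^2 n).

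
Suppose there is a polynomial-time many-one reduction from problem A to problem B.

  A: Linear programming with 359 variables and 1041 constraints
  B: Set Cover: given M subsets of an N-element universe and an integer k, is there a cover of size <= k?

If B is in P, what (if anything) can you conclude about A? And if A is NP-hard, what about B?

A poly-time reduction A <=_p B means any A-instance can be transformed to a B-instance in poly time.
If B is in P: compose the reduction with B's poly-time algorithm to solve A in poly time, so A is in P.
If A is NP-hard: every NP problem reduces to A, which reduces to B; composing reductions, every NP problem reduces to B, so B is NP-hard.
(Here in fact A is P and B is NP-complete.)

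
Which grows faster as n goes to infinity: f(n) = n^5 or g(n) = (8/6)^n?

g(n) = (8/6)^n grows faster: (8/6)^n is exponential with base 8/6 > 1, dominating every polynomial.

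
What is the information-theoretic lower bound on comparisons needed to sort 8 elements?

There are 8! = 40320 possible orderings. Each comparison gives 1 bit. We need at least ceil(log_2(40320)) = 16 comparisons.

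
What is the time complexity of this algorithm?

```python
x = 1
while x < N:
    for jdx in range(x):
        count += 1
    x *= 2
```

Time complexity: O(n).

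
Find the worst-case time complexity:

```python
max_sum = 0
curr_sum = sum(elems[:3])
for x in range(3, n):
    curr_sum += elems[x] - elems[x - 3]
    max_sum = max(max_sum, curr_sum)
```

Time complexity: O(n).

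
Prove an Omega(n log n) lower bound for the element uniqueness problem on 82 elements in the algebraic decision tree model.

In the algebraic decision tree model, element uniqueness on 82 elements is equivalent to determining which cell of an arrangement of C(82,2) = 3321 hyperplanes x_i = x_j contains the input point. Ben-Or's theorem shows this requires Omega(n log n).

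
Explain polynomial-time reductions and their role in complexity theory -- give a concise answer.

A poly-time reduction from A to B transforms any instance of A into an instance of B in polynomial time. If A reduces to B and B is in P, then A is in P. If A is NP-hard and A reduces to B, then B is NP-hard. Reductions transfer hardness upward and tractability downward.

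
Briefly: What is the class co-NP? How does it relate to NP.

co-NP is the class of problems whose complement is in NP. A problem is in co-NP if 'no' instances have short proofs. NP and co-NP may or may not be equal. If NP != co-NP, then P != NP. Tautology (is a formula always true?) is in co-NP.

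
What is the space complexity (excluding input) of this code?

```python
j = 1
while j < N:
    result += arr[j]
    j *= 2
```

Space complexity: O(1).
Only a constant amount of auxiliary storage is used; nothing grows with n.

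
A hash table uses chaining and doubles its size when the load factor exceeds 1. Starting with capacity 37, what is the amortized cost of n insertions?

Rehashing occurs when load exceeds 1. Total rehash cost is geometric series summing to O(n). Each insertion itself is O(1). Amortized: O(1).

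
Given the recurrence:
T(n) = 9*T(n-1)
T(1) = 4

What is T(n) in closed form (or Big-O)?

Each step multiplies by 9. T(n) = T(1)*9^(n-1) = 4*9^(n-1).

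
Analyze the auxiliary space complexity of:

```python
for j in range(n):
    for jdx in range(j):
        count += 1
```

Space complexity: O(1).
Only a constant amount of auxiliary storage is used; nothing grows with n.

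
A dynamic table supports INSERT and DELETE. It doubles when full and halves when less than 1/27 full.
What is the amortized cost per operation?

Using potential function Phi = |2*num_items - table_size| when load > 1/2, and Phi = table_size/2 - num_items otherwise. The gap of 1/27 vs 1/2 for shrinking prevents thrashing. Both insert and delete have O(1) amortized cost.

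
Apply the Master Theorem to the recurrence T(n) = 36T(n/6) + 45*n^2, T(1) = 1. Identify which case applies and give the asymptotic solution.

a=36, b=6, f(n)=45*n^2.
log_6(36) = 2, so n^(log_b(a)) = n^2.
f(n) = Theta(n^2), so Case 2 applies.
T(n) = Theta(n^2 log n).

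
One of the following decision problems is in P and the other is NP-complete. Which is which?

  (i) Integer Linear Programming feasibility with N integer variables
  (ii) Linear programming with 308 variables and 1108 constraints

(i) is NP-complete: ILP feasibility is NP-complete (LP relaxation is in P).
(ii) is P: the ellipsoid and interior-point methods run in polynomial time.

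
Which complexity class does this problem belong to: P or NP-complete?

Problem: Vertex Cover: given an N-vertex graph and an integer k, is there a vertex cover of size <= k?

This problem is NP-complete: one of Karp's 21 NP-complete problems (with k part of the input; for any fixed constant k it is in P).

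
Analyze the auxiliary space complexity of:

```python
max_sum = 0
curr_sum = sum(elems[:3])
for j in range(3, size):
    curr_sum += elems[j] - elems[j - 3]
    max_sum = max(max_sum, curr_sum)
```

Space complexity: O(1).
Only a constant amount of auxiliary storage is used; nothing grows with n.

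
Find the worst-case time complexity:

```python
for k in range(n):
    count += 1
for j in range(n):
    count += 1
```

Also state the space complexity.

Time complexity: O(n).
Space complexity: O(1).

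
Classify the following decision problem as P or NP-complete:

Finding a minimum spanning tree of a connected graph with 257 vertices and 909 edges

This problem is in P: Kruskal's / Prim's algorithms run in polynomial time.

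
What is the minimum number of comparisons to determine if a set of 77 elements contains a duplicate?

Determining if 77 elements are all distinct requires Omega(n log n) comparisons in the comparison model. This follows from the element distinctness lower bound.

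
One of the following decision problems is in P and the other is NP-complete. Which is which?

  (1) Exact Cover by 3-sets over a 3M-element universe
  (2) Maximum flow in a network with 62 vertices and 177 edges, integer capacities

(1) is NP-complete: one of Karp's 21 NP-complete problems.
(2) is P: Edmonds-Karp / push-relabel run in polynomial time.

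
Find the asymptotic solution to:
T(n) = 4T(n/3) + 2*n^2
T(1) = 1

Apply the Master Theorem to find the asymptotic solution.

a=4, b=3, f(n)=2*n^2. log_3(4) = 1.262 < 2. Case 3: T(n) = O(n^2).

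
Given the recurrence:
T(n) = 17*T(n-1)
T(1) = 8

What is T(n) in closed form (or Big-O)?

Each step multiplies by 17. T(n) = T(1)*17^(n-1) = 8*17^(n-1).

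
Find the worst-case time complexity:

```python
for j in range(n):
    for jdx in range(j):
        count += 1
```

Time complexity: O(n^2).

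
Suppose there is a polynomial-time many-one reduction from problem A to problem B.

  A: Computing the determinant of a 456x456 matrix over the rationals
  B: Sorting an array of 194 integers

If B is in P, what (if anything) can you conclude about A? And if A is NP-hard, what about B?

A poly-time reduction A <=_p B means any A-instance can be transformed to a B-instance in poly time.
If B is in P: compose the reduction with B's poly-time algorithm to solve A in poly time, so A is in P.
If A is NP-hard: every NP problem reduces to A, which reduces to B; composing reductions, every NP problem reduces to B, so B is NP-hard.
(Here in fact A is P and B is P.)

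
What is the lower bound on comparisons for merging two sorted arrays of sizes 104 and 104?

Adversary argument: with sizes 104 and 104 (differing by at most 1), interleave the two arrays so that every consecutive pair in the output comes from different inputs. Then each of the 207 adjacent output pairs must be directly compared, or the algorithm cannot determine their relative order. So 207 comparisons are necessary; standard merge achieves this.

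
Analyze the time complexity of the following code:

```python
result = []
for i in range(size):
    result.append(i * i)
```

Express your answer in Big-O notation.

Time complexity: O(n).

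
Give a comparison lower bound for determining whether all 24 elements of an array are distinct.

In the algebraic decision-tree model, the YES region for element distinctness on 24 elements has 24! connected components (one per ordering). Ben-Or's theorem then gives a lower bound of Omega(log(n!)) = Omega(n log n).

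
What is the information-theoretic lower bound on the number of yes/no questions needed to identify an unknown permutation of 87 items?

There are 87! = 2107757298379527717213600518699389595229783738061356212322972511214654115727593174080683423236414793504734471782400000000000000000000 permutations. Each yes/no question gives at most 1 bit, so at least ceil(log_2(2107757298379527717213600518699389595229783738061356212322972511214654115727593174080683423236414793504734471782400000000000000000000)) = 440 questions are needed.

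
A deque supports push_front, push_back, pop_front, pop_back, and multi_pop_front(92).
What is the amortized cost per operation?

Assign 2 credits to each push operation. A pop uses 1 saved credit. multi_pop_front(92) uses up to 92 saved credits from previous pushes. Credits never go negative. Amortized cost is O(1).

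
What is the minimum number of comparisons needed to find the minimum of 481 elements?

Finding the minimum requires 480 comparisons, identical reasoning to finding the maximum. Each comparison eliminates one candidate.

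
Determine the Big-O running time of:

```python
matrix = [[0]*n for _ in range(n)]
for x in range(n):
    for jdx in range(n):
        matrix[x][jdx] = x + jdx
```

Time complexity: O(n^2).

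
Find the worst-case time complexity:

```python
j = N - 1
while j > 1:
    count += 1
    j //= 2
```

Time complexity: O(log n).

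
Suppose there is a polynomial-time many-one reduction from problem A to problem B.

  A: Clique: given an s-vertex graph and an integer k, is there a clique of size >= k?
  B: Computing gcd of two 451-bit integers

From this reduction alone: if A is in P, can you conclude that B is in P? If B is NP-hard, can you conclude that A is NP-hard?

A poly-time reduction A <=_p B transfers tractability DOWN (B easy => A easy) and hardness UP (A hard => B hard), not the reverse.
From A in P, the reduction alone does NOT give B in P: any problem in P trivially reduces to SAT, yet SAT is not known to be in P.
From B NP-hard, the reduction alone does NOT give A NP-hard: again, easy problems reduce to hard ones.
(Here in fact A is NP-complete and B is in P, so no such reduction is known -- its existence would imply P = NP; the analysis concerns only what the assumed reduction would or would not let you conclude.)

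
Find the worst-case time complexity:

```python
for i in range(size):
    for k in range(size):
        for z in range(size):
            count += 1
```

Time complexity: O(n^3).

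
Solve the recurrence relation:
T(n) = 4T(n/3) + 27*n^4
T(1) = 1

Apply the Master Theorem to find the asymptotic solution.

a=4, b=3, f(n)=27*n^4. log_3(4) = 1.262 < 4. Case 3: T(n) = O(n^4).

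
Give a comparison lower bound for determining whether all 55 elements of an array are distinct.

In the algebraic decision-tree model, the YES region for element distinctness on 55 elements has 55! connected components (one per ordering). Ben-Or's theorem then gives a lower bound of Omega(log(n!)) = Omega(n log n).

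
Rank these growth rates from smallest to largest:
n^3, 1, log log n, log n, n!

Ordered by growth rate: 1 < log log n < log n < n^3 < n!.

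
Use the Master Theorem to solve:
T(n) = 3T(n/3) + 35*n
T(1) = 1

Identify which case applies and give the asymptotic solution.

a=3, b=3, f(n)=35*n.
log_3(3) = 1, so n^(log_b(a)) = n.
f(n) = Theta(n), so Case 2 applies.
T(n) = Theta(n log n).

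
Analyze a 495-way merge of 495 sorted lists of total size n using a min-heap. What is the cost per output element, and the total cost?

Maintain a min-heap of size 495 holding the current head of each list. Each output step does one extract-min (O(log 495)) and one insert of that list's next element (O(log 495)). Each of the n elements passes through the heap exactly once, so the total cost is O(n log 495), i.e. O(log 495) per output element.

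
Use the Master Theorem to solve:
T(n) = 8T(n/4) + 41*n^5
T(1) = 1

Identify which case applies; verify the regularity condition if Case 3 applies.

a=8, b=4, f(n)=41*n^5.
log_4(8) = 1.5 < 5.
f(n) = Omega(n^(1.5+epsilon)) for some epsilon > 0, so Case 3 is the candidate.
Regularity: a*f(n/b) = 8*41*(n/4)^5 = (8/1024)*41*n^5 <= c*f(n) with c = 8/1024 < 1. Satisfied.
Case 3: T(n) = Theta(n^5).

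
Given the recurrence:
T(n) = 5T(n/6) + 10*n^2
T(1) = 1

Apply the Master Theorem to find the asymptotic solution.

a=5, b=6, f(n)=10*n^2. log_6(5) = 0.8982 < 2. Case 3: T(n) = O(n^2).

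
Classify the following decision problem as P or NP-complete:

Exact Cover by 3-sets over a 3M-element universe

This problem is NP-complete: one of Karp's 21 NP-complete problems.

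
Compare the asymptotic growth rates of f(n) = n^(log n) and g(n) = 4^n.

g(n) = 4^n grows faster: take logs: log(n^(log n)) = (log n)^2, log(4^n) = n log 4; n dominates (log n)^2.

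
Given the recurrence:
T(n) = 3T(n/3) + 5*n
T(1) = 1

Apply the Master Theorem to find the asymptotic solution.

a=3, b=3, f(n)=5*n. log_3(3) = 1. Case 2: T(n) = O(n log n).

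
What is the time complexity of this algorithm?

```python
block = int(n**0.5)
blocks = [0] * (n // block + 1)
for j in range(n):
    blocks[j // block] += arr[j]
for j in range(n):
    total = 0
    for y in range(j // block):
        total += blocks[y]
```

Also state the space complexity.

Time complexity: O(n * sqrt(n)).
Space complexity: O(sqrt(n)).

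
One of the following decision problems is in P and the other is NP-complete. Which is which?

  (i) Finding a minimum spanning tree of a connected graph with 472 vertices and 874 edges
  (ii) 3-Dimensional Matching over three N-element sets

(i) is P: Kruskal's / Prim's algorithms run in polynomial time.
(ii) is NP-complete: one of Karp's 21 NP-complete problems.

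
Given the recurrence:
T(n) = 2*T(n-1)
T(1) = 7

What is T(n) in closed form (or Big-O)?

Each step multiplies by 2. T(n) = T(1)*2^(n-1) = 7*2^(n-1).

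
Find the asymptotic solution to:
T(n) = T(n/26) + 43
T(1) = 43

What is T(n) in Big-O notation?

Each step divides n by 26 and adds 43. After log_26(n) steps, T(n) = O(log n).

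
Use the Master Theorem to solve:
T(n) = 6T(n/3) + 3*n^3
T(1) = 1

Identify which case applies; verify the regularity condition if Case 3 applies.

a=6, b=3, f(n)=3*n^3.
log_3(6) = 1.631 < 3.
f(n) = Omega(n^(1.631+epsilon)) for some epsilon > 0, so Case 3 is the candidate.
Regularity: a*f(n/b) = 6*3*(n/3)^3 = (6/27)*3*n^3 <= c*f(n) with c = 6/27 < 1. Satisfied.
Case 3: T(n) = Theta(n^3).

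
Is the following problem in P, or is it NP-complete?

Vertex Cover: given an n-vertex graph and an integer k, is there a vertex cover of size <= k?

This problem is NP-complete: one of Karp's 21 NP-complete problems (with k part of the input; for any fixed constant k it is in P).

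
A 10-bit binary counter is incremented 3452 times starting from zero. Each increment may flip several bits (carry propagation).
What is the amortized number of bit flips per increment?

Bit i flips on every 2^i-th increment, so over 3452 increments bit i flips floor(3452/2^i) times. Summing over i: total flips < 2 * 3452. Amortized: < 2 = O(1) per increment.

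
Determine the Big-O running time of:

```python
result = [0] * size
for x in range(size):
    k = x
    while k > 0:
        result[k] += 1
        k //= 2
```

Time complexity: O(n log n).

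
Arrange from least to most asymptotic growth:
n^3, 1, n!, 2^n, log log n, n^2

Ordered by growth rate: 1 < log log n < n^2 < n^3 < 2^n < n!.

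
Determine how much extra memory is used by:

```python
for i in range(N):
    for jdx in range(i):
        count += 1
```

Space complexity: O(1).
Only a constant amount of auxiliary storage is used; nothing grows with n.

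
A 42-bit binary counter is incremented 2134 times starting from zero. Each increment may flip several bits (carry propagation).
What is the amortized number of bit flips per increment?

Bit i flips on every 2^i-th increment, so over 2134 increments bit i flips floor(2134/2^i) times. Summing over i: total flips < 2 * 2134. Amortized: < 2 = O(1) per increment.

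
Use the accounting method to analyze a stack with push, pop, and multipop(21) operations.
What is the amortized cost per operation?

Assign 2 credits per push (1 for the push, 1 saved for a future pop). Each pop or element popped by multipop(21) uses 1 saved credit. Total credits never go negative, so amortized cost is O(1).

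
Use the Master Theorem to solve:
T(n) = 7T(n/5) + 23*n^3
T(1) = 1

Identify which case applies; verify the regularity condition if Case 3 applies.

a=7, b=5, f(n)=23*n^3.
log_5(7) = 1.209 < 3.
f(n) = Omega(n^(1.209+epsilon)) for some epsilon > 0, so Case 3 is the candidate.
Regularity: a*f(n/b) = 7*23*(n/5)^3 = (7/125)*23*n^3 <= c*f(n) with c = 7/125 < 1. Satisfied.
Case 3: T(n) = Theta(n^3).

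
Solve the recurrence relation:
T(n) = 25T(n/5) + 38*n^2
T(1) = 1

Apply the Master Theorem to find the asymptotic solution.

a=25, b=5, f(n)=38*n^2. log_5(25) = 2. Case 2: T(n) = O(n^2 log n).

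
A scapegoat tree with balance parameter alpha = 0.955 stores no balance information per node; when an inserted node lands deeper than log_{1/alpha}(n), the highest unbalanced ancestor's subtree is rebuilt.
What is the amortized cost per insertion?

Search/insert path is O(log n). A rebuild of a subtree of size s costs O(s), but with alpha = 0.955 at least Omega(s) insertions must have occurred in that subtree since its last rebuild. Charging O(1) of the rebuild to each such insertion gives O(log n) amortized.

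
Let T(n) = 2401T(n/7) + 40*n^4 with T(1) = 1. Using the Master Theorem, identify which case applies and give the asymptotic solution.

a=2401, b=7, f(n)=40*n^4.
log_7(2401) = 4, so n^(log_b(a)) = n^4.
f(n) = Theta(n^4), so Case 2 applies.
T(n) = Theta(n^4 log n).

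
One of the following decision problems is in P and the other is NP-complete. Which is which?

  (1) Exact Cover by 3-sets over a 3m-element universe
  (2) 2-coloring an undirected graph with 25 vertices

(1) is NP-complete: one of Karp's 21 NP-complete problems.
(2) is P: 2-coloring is bipartiteness testing via BFS, O(V+E).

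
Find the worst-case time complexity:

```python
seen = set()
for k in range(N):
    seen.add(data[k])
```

Time complexity: O(n).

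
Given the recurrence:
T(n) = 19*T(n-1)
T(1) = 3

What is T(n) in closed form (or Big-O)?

Each step multiplies by 19. T(n) = T(1)*19^(n-1) = 3*19^(n-1).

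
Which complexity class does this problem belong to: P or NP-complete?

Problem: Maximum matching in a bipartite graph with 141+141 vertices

This problem is in P: Hopcroft-Karp runs in O(E sqrt(V)).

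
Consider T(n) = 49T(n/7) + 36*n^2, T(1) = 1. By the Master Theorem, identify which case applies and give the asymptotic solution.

a=49, b=7, f(n)=36*n^2.
log_7(49) = 2, so n^(log_b(a)) = n^2.
f(n) = Theta(n^2), so Case 2 applies.
T(n) = Theta(n^2 log n).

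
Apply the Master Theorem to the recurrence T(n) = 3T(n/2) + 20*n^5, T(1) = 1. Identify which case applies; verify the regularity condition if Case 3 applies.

a=3, b=2, f(n)=20*n^5.
log_2(3) = 1.585 < 5.
f(n) = Omega(n^(1.585+epsilon)) for some epsilon > 0, so Case 3 is the candidate.
Regularity: a*f(n/b) = 3*20*(n/2)^5 = (3/32)*20*n^5 <= c*f(n) with c = 3/32 < 1. Satisfied.
Case 3: T(n) = Theta(n^5).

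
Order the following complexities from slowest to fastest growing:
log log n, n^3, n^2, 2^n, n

Ordered by growth rate: log log n < n < n^2 < n^3 < 2^n.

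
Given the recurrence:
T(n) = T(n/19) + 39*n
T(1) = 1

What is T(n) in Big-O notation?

Geometric series: 39*n*(1 + 1/19 + 1/19^2 + ...) = O(n). T(n) = O(n).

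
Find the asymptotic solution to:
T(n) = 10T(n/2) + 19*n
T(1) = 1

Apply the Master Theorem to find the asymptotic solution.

a=10, b=2, f(n)=19*n. log_2(10) = 3.322. Case 1 of Master Theorem: T(n) = O(n^3.322).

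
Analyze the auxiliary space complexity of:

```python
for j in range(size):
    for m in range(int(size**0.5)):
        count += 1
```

Space complexity: O(1).
Only a constant amount of auxiliary storage is used; nothing grows with n.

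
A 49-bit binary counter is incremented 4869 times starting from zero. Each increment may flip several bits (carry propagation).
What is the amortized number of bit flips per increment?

Bit i flips on every 2^i-th increment, so over 4869 increments bit i flips floor(4869/2^i) times. Summing over i: total flips < 2 * 4869. Amortized: < 2 = O(1) per increment.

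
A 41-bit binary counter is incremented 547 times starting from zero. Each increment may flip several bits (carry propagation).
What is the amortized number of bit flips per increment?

Bit i flips on every 2^i-th increment, so over 547 increments bit i flips floor(547/2^i) times. Summing over i: total flips < 2 * 547. Amortized: < 2 = O(1) per increment.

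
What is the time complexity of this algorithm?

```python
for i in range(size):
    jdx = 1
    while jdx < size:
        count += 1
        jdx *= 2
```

Time complexity: O(n log n).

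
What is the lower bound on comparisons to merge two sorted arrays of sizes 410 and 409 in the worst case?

Adversary: with |410 - 409| <= 1 the inputs can be fully interleaved so that every adjacent pair in the merged output comes from different arrays. Then each of the 818 adjacent pairs must be directly compared, or the algorithm cannot determine their relative order. Standard merge meets this bound.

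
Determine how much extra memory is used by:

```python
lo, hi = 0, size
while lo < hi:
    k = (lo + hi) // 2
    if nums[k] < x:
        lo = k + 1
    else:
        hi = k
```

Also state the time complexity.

Space complexity: O(1).
Only a constant amount of auxiliary storage is used; nothing grows with n.
Time complexity: O(log n).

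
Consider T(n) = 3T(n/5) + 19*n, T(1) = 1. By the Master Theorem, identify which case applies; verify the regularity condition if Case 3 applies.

a=3, b=5, f(n)=19*n.
log_5(3) = 0.6826 < 1.
f(n) = Omega(n^(0.6826+epsilon)) for some epsilon > 0, so Case 3 is the candidate.
Regularity: a*f(n/b) = 3*19*(n/5)^1 = (3/5)*19*n^1 <= c*f(n) with c = 3/5 < 1. Satisfied.
Case 3: T(n) = Theta(n).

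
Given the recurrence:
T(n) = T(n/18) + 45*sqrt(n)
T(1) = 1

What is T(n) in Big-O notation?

Each level contributes sqrt(n/18^k). Geometric series with ratio 1/sqrt(18) < 1 sums to O(sqrt(n)).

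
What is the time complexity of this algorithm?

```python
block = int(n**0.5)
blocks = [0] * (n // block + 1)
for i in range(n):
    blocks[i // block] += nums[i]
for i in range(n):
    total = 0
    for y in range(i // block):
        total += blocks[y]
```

Time complexity: O(n * sqrt(n)).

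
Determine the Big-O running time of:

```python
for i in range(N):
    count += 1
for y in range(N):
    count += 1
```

Time complexity: O(n).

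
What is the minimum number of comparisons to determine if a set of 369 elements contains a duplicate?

Determining if 369 elements are all distinct requires Omega(n log n) comparisons in the comparison model. This follows from the element distinctness lower bound.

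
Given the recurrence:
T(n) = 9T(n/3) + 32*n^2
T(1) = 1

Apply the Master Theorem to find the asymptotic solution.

a=9, b=3, f(n)=32*n^2. log_3(9) = 2. Case 2: T(n) = O(n^2 log n).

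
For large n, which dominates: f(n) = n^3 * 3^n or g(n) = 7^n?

g(n) = 7^n grows faster: 7^n / (n^3 3^n) = (7/3)^n / n^3 -> infinity since 7/3 > 1.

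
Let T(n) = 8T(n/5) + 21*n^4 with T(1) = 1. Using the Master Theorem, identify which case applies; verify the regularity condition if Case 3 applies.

a=8, b=5, f(n)=21*n^4.
log_5(8) = 1.292 < 4.
f(n) = Omega(n^(1.292+epsilon)) for some epsilon > 0, so Case 3 is the candidate.
Regularity: a*f(n/b) = 8*21*(n/5)^4 = (8/625)*21*n^4 <= c*f(n) with c = 8/625 < 1. Satisfied.
Case 3: T(n) = Theta(n^4).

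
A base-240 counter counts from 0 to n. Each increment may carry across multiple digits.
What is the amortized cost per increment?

Digit at position i changes every 240^i increments. Total digit changes over n increments: n * 240/(240-1) = O(n). Amortized: O(1).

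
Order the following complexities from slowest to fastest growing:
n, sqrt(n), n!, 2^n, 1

Ordered by growth rate: 1 < sqrt(n) < n < 2^n < n!.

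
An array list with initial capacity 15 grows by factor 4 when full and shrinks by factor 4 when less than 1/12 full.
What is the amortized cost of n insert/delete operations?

Using potential function Phi = |4*size - capacity|. Resizing costs are offset by potential release. Amortized O(1) per operation.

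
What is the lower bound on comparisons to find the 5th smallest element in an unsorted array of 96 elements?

Finding the 5th smallest of 96 elements requires Omega(n) comparisons. Every element must participate in at least one comparison; otherwise it could be the 5th smallest.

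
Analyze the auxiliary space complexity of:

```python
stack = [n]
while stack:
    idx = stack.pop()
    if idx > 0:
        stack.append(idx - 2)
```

Space complexity: O(1).
Only a constant amount of auxiliary storage is used; nothing grows with n.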